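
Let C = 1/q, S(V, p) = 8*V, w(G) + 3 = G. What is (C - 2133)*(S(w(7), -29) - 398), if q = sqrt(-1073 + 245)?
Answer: 780678 + 61*I*sqrt(23)/23 ≈ 7.8068e+5 + 12.719*I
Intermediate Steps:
q = 6*I*sqrt(23) (q = sqrt(-828) = 6*I*sqrt(23) ≈ 28.775*I)
w(G) = -3 + G
C = -I*sqrt(23)/138 (C = 1/(6*I*sqrt(23)) = -I*sqrt(23)/138 ≈ -0.034752*I)
(C - 2133)*(S(w(7), -29) - 398) = (-I*sqrt(23)/138 - 2133)*(8*(-3 + 7) - 398) = (-2133 - I*sqrt(23)/138)*(8*4 - 398) = (-2133 - I*sqrt(23)/138)*(32 - 398) = (-2133 - I*sqrt(23)/138)*(-366) = 780678 + 61*I*sqrt(23)/23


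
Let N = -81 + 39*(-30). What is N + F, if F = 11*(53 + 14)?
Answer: -514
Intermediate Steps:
F = 737 (F = 11*67 = 737)
N = -1251 (N = -81 - 1170 = -1251)
N + F = -1251 + 737 = -514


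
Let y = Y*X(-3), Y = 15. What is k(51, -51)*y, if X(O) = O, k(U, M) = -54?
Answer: 2430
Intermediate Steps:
y = -45 (y = 15*(-3) = -45)
k(51, -51)*y = -54*(-45) = 2430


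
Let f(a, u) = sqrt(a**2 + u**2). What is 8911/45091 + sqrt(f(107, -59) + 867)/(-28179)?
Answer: 133/673 - sqrt(867 + sqrt(14930))/28179 ≈ 0.19651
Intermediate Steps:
8911/45091 + sqrt(f(107, -59) + 867)/(-28179) = 8911/45091 + sqrt(sqrt(107**2 + (-59)**2) + 867)/(-28179) = 8911*(1/45091) + sqrt(sqrt(11449 + 3481) + 867)*(-1/28179) = 133/673 + sqrt(sqrt(14930) + 867)*(-1/28179) = 133/673 + sqrt(867 + sqrt(14930))*(-1/28179) = 133/673 - sqrt(867 + sqrt(14930))/28179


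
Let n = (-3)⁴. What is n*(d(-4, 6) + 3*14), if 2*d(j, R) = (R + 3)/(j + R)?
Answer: 14337/4 ≈ 3584.3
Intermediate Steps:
d(j, R) = (3 + R)/(2*(R + j)) (d(j, R) = ((R + 3)/(j + R))/2 = ((3 + R)/(R + j))/2 = (3 + R)/(2*(R + j)))
n = 81
n*(d(-4, 6) + 3*14) = 81*((3 + 6)/(2*(6 - 4)) + 3*14) = 81*((½)*9/2 + 42) = 81*((½)*(½)*9 + 42) = 81*(9/4 + 42) = 81*(177/4) = 14337/4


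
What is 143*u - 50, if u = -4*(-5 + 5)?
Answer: -50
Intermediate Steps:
u = 0 (u = -4*0 = 0)
143*u - 50 = 143*0 - 50 = 0 - 50 = -50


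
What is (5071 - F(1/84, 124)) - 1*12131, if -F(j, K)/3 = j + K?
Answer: -187263/28 ≈ -6688.0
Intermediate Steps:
F(j, K) = -3*K - 3*j (F(j, K) = -3*(j + K) = -3*(K + j) = -3*K - 3*j)
(5071 - F(1/84, 124)) - 1*12131 = (5071 - (-3*124 - 3/84)) - 1*12131 = (5071 - (-372 - 3*1/84)) - 12131 = (5071 - (-372 - 1/28)) - 12131 = (5071 - 1*(-10417/28)) - 12131 = (5071 + 10417/28) - 12131 = 152405/28 - 12131 = -187263/28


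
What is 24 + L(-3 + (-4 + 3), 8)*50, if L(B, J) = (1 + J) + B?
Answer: 274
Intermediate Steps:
L(B, J) = 1 + B + J
24 + L(-3 + (-4 + 3), 8)*50 = 24 + (1 + (-3 + (-4 + 3)) + 8)*50 = 24 + (1 + (-3 - 1) + 8)*50 = 24 + (1 - 4 + 8)*50 = 24 + 5*50 = 24 + 250 = 274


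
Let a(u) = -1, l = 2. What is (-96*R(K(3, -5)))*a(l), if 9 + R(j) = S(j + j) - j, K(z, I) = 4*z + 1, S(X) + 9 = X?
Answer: -480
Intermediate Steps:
S(X) = -9 + X
K(z, I) = 1 + 4*z
R(j) = -18 + j (R(j) = -9 + ((-9 + (j + j)) - j) = -9 + ((-9 + 2*j) - j) = -9 + (-9 + j) = -18 + j)
(-96*R(K(3, -5)))*a(l) = -96*(-18 + (1 + 4*3))*(-1) = -96*(-18 + (1 + 12))*(-1) = -96*(-18 + 13)*(-1) = -96*(-5)*(-1) = 480*(-1) = -480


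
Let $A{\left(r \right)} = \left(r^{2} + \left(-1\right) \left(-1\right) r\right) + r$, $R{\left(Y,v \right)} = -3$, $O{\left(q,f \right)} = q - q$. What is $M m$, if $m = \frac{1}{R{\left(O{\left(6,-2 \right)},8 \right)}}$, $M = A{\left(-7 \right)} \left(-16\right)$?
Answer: $\frac{560}{3} \approx 186.67$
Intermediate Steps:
$O{\left(q,f \right)} = 0$
$A{\left(r \right)} = r^{2} + 2 r$ ($A{\left(r \right)} = \left(r^{2} + 1 r\right) + r = \left(r^{2} + r\right) + r = \left(r + r^{2}\right) + r = r^{2} + 2 r$)
$M = -560$ ($M = - 7 \left(2 - 7\right) \left(-16\right) = \left(-7\right) \left(-5\right) \left(-16\right) = 35 \left(-16\right) = -560$)
$m = - \frac{1}{3}$ ($m = \frac{1}{-3} = - \frac{1}{3} \approx -0.33333$)
$M m = \left(-560\right) \left(- \frac{1}{3}\right) = \frac{560}{3}$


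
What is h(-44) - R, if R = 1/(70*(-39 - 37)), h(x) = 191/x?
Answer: -254019/58520 ≈ -4.3407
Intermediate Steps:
R = -1/5320 (R = 1/(70*(-76)) = 1/(-5320) = -1/5320 ≈ -0.00018797)
h(-44) - R = 191/(-44) - 1*(-1/5320) = 191*(-1/44) + 1/5320 = -191/44 + 1/5320 = -254019/58520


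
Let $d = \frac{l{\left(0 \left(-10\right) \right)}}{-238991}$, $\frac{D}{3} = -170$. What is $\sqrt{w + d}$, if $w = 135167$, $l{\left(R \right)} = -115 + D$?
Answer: $\frac{\sqrt{7720292878883902}}{238991} \approx 367.65$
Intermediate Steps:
$D = -510$ ($D = 3 \left(-170\right) = -510$)
$l{\left(R \right)} = -625$ ($l{\left(R \right)} = -115 - 510 = -625$)
$d = \frac{625}{238991}$ ($d = - \frac{625}{-238991} = \left(-625\right) \left(- \frac{1}{238991}\right) = \frac{625}{238991} \approx 0.0026152$)
$\sqrt{w + d} = \sqrt{135167 + \frac{625}{238991}} = \sqrt{\frac{32303697122}{238991}} = \frac{\sqrt{7720292878883902}}{238991}$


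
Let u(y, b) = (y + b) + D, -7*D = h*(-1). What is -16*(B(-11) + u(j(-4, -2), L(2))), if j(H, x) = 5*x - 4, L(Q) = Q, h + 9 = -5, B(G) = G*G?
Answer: -1712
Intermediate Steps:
B(G) = G²
h = -14 (h = -9 - 5 = -14)
j(H, x) = -4 + 5*x
D = -2 (D = -(-2)*(-1) = -⅐*14 = -2)
u(y, b) = -2 + b + y (u(y, b) = (y + b) - 2 = (b + y) - 2 = -2 + b + y)
-16*(B(-11) + u(j(-4, -2), L(2))) = -16*((-11)² + (-2 + 2 + (-4 + 5*(-2)))) = -16*(121 + (-2 + 2 + (-4 - 10))) = -16*(121 + (-2 + 2 - 14)) = -16*(121 - 14) = -16*107 = -1712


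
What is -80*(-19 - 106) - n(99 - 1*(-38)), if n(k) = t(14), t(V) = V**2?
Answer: 9804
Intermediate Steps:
n(k) = 196 (n(k) = 14**2 = 196)
-80*(-19 - 106) - n(99 - 1*(-38)) = -80*(-19 - 106) - 1*196 = -80*(-125) - 196 = 10000 - 196 = 9804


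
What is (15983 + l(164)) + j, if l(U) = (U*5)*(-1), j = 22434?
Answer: 37597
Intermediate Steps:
l(U) = -5*U (l(U) = (5*U)*(-1) = -5*U)
(15983 + l(164)) + j = (15983 - 5*164) + 22434 = (15983 - 820) + 22434 = 15163 + 22434 = 37597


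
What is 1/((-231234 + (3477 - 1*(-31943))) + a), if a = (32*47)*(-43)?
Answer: -1/260486 ≈ -3.8390e-6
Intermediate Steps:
a = -64672 (a = 1504*(-43) = -64672)
1/((-231234 + (3477 - 1*(-31943))) + a) = 1/((-231234 + (3477 - 1*(-31943))) - 64672) = 1/((-231234 + (3477 + 31943)) - 64672) = 1/((-231234 + 35420) - 64672) = 1/(-195814 - 64672) = 1/(-260486) = -1/260486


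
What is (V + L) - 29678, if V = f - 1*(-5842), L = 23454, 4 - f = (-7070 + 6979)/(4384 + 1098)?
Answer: -2072105/5482 ≈ -377.98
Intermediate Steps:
f = 22019/5482 (f = 4 - (-7070 + 6979)/(4384 + 1098) = 4 - (-91)/5482 = 4 - 1*(-91/5482) = 4 + 91/5482 = 22019/5482 ≈ 4.0166)
V = 32047863/5482 (V = 22019/5482 - 1*(-5842) = 22019/5482 + 5842 = 32047863/5482 ≈ 5846.0)
(V + L) - 29678 = (32047863/5482 + 23454) - 29678 = 160622691/5482 - 29678 = -2072105/5482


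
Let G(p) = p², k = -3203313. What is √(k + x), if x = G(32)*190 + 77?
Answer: 2*I*√752169 ≈ 1734.6*I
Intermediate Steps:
x = 194637 (x = 32²*190 + 77 = 1024*190 + 77 = 194560 + 77 = 194637)
√(k + x) = √(-3203313 + 194637) = √(-3008676) = 2*I*√752169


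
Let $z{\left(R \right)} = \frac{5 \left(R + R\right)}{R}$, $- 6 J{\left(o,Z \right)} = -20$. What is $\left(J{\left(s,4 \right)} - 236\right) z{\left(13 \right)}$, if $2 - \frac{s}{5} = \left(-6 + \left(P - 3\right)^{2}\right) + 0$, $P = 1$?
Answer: $- \frac{6980}{3} \approx -2326.7$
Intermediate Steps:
$s = 20$ ($s = 10 - 5 \left(\left(-6 + \left(1 - 3\right)^{2}\right) + 0\right) = 10 - 5 \left(\left(-6 + \left(-2\right)^{2}\right) + 0\right) = 10 - 5 \left(\left(-6 + 4\right) + 0\right) = 10 - 5 \left(-2 + 0\right) = 10 - -10 = 10 + 10 = 20$)
$J{\left(o,Z \right)} = \frac{10}{3}$ ($J{\left(o,Z \right)} = \left(- \frac{1}{6}\right) \left(-20\right) = \frac{10}{3}$)
$z{\left(R \right)} = 10$ ($z{\left(R \right)} = \frac{5 \cdot 2 R}{R} = \frac{10 R}{R} = 10$)
$\left(J{\left(s,4 \right)} - 236\right) z{\left(13 \right)} = \left(\frac{10}{3} - 236\right) 10 = \left(- \frac{698}{3}\right) 10 = - \frac{6980}{3}$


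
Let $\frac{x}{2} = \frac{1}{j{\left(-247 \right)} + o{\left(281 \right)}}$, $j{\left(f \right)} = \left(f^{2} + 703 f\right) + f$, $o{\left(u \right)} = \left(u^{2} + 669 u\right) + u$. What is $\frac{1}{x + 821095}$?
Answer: $\frac{77176}{63368827721} \approx 1.2179 \cdot 10^{-6}$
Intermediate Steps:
$o{\left(u \right)} = u^{2} + 670 u$
$j{\left(f \right)} = f^{2} + 704 f$
$x = \frac{1}{77176}$ ($x = \frac{2}{- 247 \left(704 - 247\right) + 281 \left(670 + 281\right)} = \frac{2}{\left(-247\right) 457 + 281 \cdot 951} = \frac{2}{-112879 + 267231} = \frac{2}{154352} = 2 \cdot \frac{1}{154352} = \frac{1}{77176} \approx 1.2957 \cdot 10^{-5}$)
$\frac{1}{x + 821095} = \frac{1}{\frac{1}{77176} + 821095} = \frac{1}{\frac{63368827721}{77176}} = \frac{77176}{63368827721}$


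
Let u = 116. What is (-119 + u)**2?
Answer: 9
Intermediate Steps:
(-119 + u)**2 = (-119 + 116)**2 = (-3)**2 = 9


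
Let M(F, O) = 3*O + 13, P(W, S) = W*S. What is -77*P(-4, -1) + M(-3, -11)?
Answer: -328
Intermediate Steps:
P(W, S) = S*W
M(F, O) = 13 + 3*O
-77*P(-4, -1) + M(-3, -11) = -(-77)*(-4) + (13 + 3*(-11)) = -77*4 + (13 - 33) = -308 - 20 = -328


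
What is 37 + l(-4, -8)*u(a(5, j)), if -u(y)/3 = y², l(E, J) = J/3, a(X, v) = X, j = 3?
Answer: 237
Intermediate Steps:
l(E, J) = J/3 (l(E, J) = J*(⅓) = J/3)
u(y) = -3*y²
37 + l(-4, -8)*u(a(5, j)) = 37 + ((⅓)*(-8))*(-3*5²) = 37 - (-8)*25 = 37 - 8/3*(-75) = 37 + 200 = 237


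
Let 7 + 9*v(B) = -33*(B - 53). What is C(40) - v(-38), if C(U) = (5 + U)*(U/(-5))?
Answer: -6236/9 ≈ -692.89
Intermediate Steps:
v(B) = 1742/9 - 11*B/3 (v(B) = -7/9 + (-33*(B - 53))/9 = -7/9 + (-33*(-53 + B))/9 = -7/9 + (1749 - 33*B)/9 = -7/9 + (583/3 - 11*B/3) = 1742/9 - 11*B/3)
C(U) = -U*(5 + U)/5 (C(U) = (5 + U)*(U*(-1/5)) = (5 + U)*(-U/5) = -U*(5 + U)/5)
C(40) - v(-38) = -1/5*40*(5 + 40) - (1742/9 - 11/3*(-38)) = -1/5*40*45 - (1742/9 + 418/3) = -360 - 1*2996/9 = -360 - 2996/9 = -6236/9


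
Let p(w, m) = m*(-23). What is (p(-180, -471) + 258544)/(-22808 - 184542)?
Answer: -269377/207350 ≈ -1.2991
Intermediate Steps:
p(w, m) = -23*m
(p(-180, -471) + 258544)/(-22808 - 184542) = (-23*(-471) + 258544)/(-22808 - 184542) = (10833 + 258544)/(-207350) = 269377*(-1/207350) = -269377/207350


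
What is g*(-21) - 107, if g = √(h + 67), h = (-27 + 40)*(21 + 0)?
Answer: -107 - 42*√85 ≈ -494.22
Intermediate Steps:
h = 273 (h = 13*21 = 273)
g = 2*√85 (g = √(273 + 67) = √340 = 2*√85 ≈ 18.439)
g*(-21) - 107 = (2*√85)*(-21) - 107 = -42*√85 - 107 = -107 - 42*√85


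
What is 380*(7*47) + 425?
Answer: 125445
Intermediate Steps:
380*(7*47) + 425 = 380*329 + 425 = 125020 + 425 = 125445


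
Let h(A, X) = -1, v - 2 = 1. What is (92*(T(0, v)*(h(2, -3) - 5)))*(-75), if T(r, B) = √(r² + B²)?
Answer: 124200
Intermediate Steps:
v = 3 (v = 2 + 1 = 3)
T(r, B) = √(B² + r²)
(92*(T(0, v)*(h(2, -3) - 5)))*(-75) = (92*(√(3² + 0²)*(-1 - 5)))*(-75) = (92*(√(9 + 0)*(-6)))*(-75) = (92*(√9*(-6)))*(-75) = (92*(3*(-6)))*(-75) = (92*(-18))*(-75) = -1656*(-75) = 124200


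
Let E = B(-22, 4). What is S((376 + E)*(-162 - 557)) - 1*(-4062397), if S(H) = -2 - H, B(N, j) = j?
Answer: 4335615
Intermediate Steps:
E = 4
S((376 + E)*(-162 - 557)) - 1*(-4062397) = (-2 - (376 + 4)*(-162 - 557)) - 1*(-4062397) = (-2 - 380*(-719)) + 4062397 = (-2 - 1*(-273220)) + 4062397 = (-2 + 273220) + 4062397 = 273218 + 4062397 = 4335615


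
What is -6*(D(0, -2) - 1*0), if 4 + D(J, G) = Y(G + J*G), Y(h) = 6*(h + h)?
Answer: 168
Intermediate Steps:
Y(h) = 12*h (Y(h) = 6*(2*h) = 12*h)
D(J, G) = -4 + 12*G + 12*G*J (D(J, G) = -4 + 12*(G + J*G) = -4 + 12*(G + G*J) = -4 + (12*G + 12*G*J) = -4 + 12*G + 12*G*J)
-6*(D(0, -2) - 1*0) = -6*((-4 + 12*(-2)*(1 + 0)) - 1*0) = -6*((-4 + 12*(-2)*1) + 0) = -6*((-4 - 24) + 0) = -6*(-28 + 0) = -6*(-28) = 168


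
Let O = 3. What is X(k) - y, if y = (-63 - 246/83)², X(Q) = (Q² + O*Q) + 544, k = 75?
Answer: 14072641/6889 ≈ 2042.8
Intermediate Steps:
X(Q) = 544 + Q² + 3*Q (X(Q) = (Q² + 3*Q) + 544 = 544 + Q² + 3*Q)
y = 29975625/6889 (y = (-63 - 246*1/83)² = (-63 - 246/83)² = (-5475/83)² = 29975625/6889 ≈ 4351.2)
X(k) - y = (544 + 75² + 3*75) - 1*29975625/6889 = (544 + 5625 + 225) - 29975625/6889 = 6394 - 29975625/6889 = 14072641/6889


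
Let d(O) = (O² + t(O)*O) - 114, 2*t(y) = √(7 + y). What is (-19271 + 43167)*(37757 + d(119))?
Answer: 1237908384 + 4265436*√14 ≈ 1.2539e+9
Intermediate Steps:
t(y) = √(7 + y)/2
d(O) = -114 + O² + O*√(7 + O)/2 (d(O) = (O² + (√(7 + O)/2)*O) - 114 = (O² + O*√(7 + O)/2) - 114 = -114 + O² + O*√(7 + O)/2)
(-19271 + 43167)*(37757 + d(119)) = (-19271 + 43167)*(37757 + (-114 + 119² + (½)*119*√(7 + 119))) = 23896*(37757 + (-114 + 14161 + (½)*119*√126)) = 23896*(37757 + (-114 + 14161 + (½)*119*(3*√14))) = 23896*(37757 + (-114 + 14161 + 357*√14/2)) = 23896*(37757 + (14047 + 357*√14/2)) = 23896*(51804 + 357*√14/2) = 1237908384 + 4265436*√14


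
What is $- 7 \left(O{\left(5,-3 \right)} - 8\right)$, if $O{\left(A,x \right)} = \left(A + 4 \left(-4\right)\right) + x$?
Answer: $154$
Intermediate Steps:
$O{\left(A,x \right)} = -16 + A + x$ ($O{\left(A,x \right)} = \left(A - 16\right) + x = \left(-16 + A\right) + x = -16 + A + x$)
$- 7 \left(O{\left(5,-3 \right)} - 8\right) = - 7 \left(\left(-16 + 5 - 3\right) - 8\right) = - 7 \left(-14 - 8\right) = \left(-7\right) \left(-22\right) = 154$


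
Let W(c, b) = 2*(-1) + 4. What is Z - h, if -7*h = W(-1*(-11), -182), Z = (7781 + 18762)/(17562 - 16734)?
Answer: 187457/5796 ≈ 32.342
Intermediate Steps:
Z = 26543/828 ≈ 32.057
W(c, b) = 2 (W(c, b) = -2 + 4 = 2)
h = -2/7 (h = -⅐*2 = -2/7 ≈ -0.28571)
Z - h = 26543/828 - 1*(-2/7) = 26543/828 + 2/7 = 187457/5796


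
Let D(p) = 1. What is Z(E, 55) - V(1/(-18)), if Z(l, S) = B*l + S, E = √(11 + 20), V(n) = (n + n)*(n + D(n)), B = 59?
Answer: 8927/162 + 59*√31 ≈ 383.60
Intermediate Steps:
V(n) = 2*n*(1 + n) (V(n) = (n + n)*(n + 1) = (2*n)*(1 + n) = 2*n*(1 + n))
E = √31 ≈ 5.5678
Z(l, S) = S + 59*l (Z(l, S) = 59*l + S = S + 59*l)
Z(E, 55) - V(1/(-18)) = (55 + 59*√31) - 2*(1 + 1/(-18))/(-18) = (55 + 59*√31) - 2*(-1)*(1 - 1/18)/18 = (55 + 59*√31) - 2*(-1)*17/(18*18) = (55 + 59*√31) - 1*(-17/162) = (55 + 59*√31) + 17/162 = 8927/162 + 59*√31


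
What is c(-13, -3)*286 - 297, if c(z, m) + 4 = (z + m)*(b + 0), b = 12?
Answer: -56353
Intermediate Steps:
c(z, m) = -4 + 12*m + 12*z (c(z, m) = -4 + (z + m)*(12 + 0) = -4 + (m + z)*12 = -4 + (12*m + 12*z) = -4 + 12*m + 12*z)
c(-13, -3)*286 - 297 = (-4 + 12*(-3) + 12*(-13))*286 - 297 = (-4 - 36 - 156)*286 - 297 = -196*286 - 297 = -56056 - 297 = -56353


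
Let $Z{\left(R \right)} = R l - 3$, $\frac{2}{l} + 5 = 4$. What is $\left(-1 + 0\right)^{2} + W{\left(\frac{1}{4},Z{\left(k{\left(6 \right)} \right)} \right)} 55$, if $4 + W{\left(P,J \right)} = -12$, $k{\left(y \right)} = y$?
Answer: $-879$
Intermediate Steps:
$l = -2$ ($l = \frac{2}{-5 + 4} = \frac{2}{-1} = 2 \left(-1\right) = -2$)
$Z{\left(R \right)} = -3 - 2 R$ ($Z{\left(R \right)} = R \left(-2\right) - 3 = - 2 R - 3 = -3 - 2 R$)
$W{\left(P,J \right)} = -16$ ($W{\left(P,J \right)} = -4 - 12 = -16$)
$\left(-1 + 0\right)^{2} + W{\left(\frac{1}{4},Z{\left(k{\left(6 \right)} \right)} \right)} 55 = \left(-1 + 0\right)^{2} - 880 = \left(-1\right)^{2} - 880 = 1 - 880 = -879$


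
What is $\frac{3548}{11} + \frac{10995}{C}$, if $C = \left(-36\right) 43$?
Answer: $\frac{1790453}{5676} \approx 315.44$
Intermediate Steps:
$C = -1548$
$\frac{3548}{11} + \frac{10995}{C} = \frac{3548}{11} + \frac{10995}{-1548} = 3548 \cdot \frac{1}{11} + 10995 \left(- \frac{1}{1548}\right) = \frac{3548}{11} - \frac{3665}{516} = \frac{1790453}{5676}$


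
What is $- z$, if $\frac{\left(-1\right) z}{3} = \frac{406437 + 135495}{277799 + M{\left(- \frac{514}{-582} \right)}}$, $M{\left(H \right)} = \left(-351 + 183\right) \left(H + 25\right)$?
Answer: $\frac{157702212}{26524711} \approx 5.9455$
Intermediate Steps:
$M{\left(H \right)} = -4200 - 168 H$ ($M{\left(H \right)} = - 168 \left(25 + H\right) = -4200 - 168 H$)
$z = - \frac{157702212}{26524711}$ ($z = - 3 \frac{406437 + 135495}{277799 - \left(4200 + 168 \left(- \frac{514}{-582}\right)\right)} = - 3 \frac{541932}{277799 - \left(4200 + 168 \left(\left(-514\right) \left(- \frac{1}{582}\right)\right)\right)} = - 3 \frac{541932}{277799 - \frac{421792}{97}} = - 3 \frac{541932}{\frac{26524711}{97}} = - 3 \cdot 541932 \cdot \frac{97}{26524711} = \left(-3\right) \frac{52567404}{26524711} = - \frac{157702212}{26524711} \approx -5.9455$)
$- z = \left(-1\right) \left(- \frac{157702212}{26524711}\right) = \frac{157702212}{26524711}$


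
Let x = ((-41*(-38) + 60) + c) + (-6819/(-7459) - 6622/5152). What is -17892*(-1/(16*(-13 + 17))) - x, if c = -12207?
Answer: 3729283293/343114 ≈ 10869.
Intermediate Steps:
x = -29066891883/2744912 (x = ((-41*(-38) + 60) - 12207) + (-6819/(-7459) - 6622/5152) = ((1558 + 60) - 12207) + (-6819*(-1/7459) - 6622*1/5152) = (1618 - 12207) + (6819/7459 - 473/368) = -10589 - 1018715/2744912 = -29066891883/2744912 ≈ -10589.)
-17892*(-1/(16*(-13 + 17))) - x = -17892*(-1/(16*(-13 + 17))) - 1*(-29066891883/2744912) = -17892/((4*16)*(-1)) + 29066891883/2744912 = -17892/(64*(-1)) + 29066891883/2744912 = -17892/(-64) + 29066891883/2744912 = -17892*(-1/64) + 29066891883/2744912 = 4473/16 + 29066891883/2744912 = 3729283293/343114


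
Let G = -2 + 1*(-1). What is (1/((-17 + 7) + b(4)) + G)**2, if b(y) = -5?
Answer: 2116/225 ≈ 9.4044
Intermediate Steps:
G = -3 (G = -2 - 1 = -3)
(1/((-17 + 7) + b(4)) + G)**2 = (1/((-17 + 7) - 5) - 3)**2 = (1/(-10 - 5) - 3)**2 = (1/(-15) - 3)**2 = (-1/15 - 3)**2 = (-46/15)**2 = 2116/225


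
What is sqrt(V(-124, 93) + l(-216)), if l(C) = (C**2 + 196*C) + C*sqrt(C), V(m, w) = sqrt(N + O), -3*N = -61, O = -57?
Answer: sqrt(38880 - 11664*I*sqrt(6) + 3*I*sqrt(330))/3 ≈ 69.561 - 22.775*I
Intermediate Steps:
N = 61/3 (N = -1/3*(-61) = 61/3 ≈ 20.333)
V(m, w) = I*sqrt(330)/3 (V(m, w) = sqrt(61/3 - 57) = sqrt(-110/3) = I*sqrt(330)/3)
l(C) = C**2 + C**(3/2) + 196*C (l(C) = (C**2 + 196*C) + C**(3/2) = C**2 + C**(3/2) + 196*C)
sqrt(V(-124, 93) + l(-216)) = sqrt(I*sqrt(330)/3 + ((-216)**2 + (-216)**(3/2) + 196*(-216))) = sqrt(I*sqrt(330)/3 + (46656 - 1296*I*sqrt(6) - 42336)) = sqrt(I*sqrt(330)/3 + (4320 - 1296*I*sqrt(6))) = sqrt(4320 - 1296*I*sqrt(6) + I*sqrt(330)/3)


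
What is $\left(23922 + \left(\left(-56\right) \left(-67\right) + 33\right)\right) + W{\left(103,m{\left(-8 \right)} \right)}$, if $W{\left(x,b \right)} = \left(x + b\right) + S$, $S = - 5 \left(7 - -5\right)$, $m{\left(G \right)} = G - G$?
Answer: $27750$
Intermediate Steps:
$m{\left(G \right)} = 0$
$S = -60$ ($S = - 5 \left(7 + \left(10 - 5\right)\right) = - 5 \left(7 + 5\right) = \left(-5\right) 12 = -60$)
$W{\left(x,b \right)} = -60 + b + x$ ($W{\left(x,b \right)} = \left(x + b\right) - 60 = \left(b + x\right) - 60 = -60 + b + x$)
$\left(23922 + \left(\left(-56\right) \left(-67\right) + 33\right)\right) + W{\left(103,m{\left(-8 \right)} \right)} = \left(23922 + \left(\left(-56\right) \left(-67\right) + 33\right)\right) + \left(-60 + 0 + 103\right) = \left(23922 + \left(3752 + 33\right)\right) + 43 = \left(23922 + 3785\right) + 43 = 27707 + 43 = 27750$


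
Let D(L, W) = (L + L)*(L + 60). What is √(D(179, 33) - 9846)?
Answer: 2*√18929 ≈ 275.17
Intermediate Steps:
D(L, W) = 2*L*(60 + L) (D(L, W) = (2*L)*(60 + L) = 2*L*(60 + L))
√(D(179, 33) - 9846) = √(2*179*(60 + 179) - 9846) = √(2*179*239 - 9846) = √(85562 - 9846) = √75716 = 2*√18929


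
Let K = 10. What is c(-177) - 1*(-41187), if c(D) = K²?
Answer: 41287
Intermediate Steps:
c(D) = 100 (c(D) = 10² = 100)
c(-177) - 1*(-41187) = 100 - 1*(-41187) = 100 + 41187 = 41287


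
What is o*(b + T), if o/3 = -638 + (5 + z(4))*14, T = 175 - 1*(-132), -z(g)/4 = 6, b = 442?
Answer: -2031288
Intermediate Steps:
z(g) = -24 (z(g) = -4*6 = -24)
T = 307 (T = 175 + 132 = 307)
o = -2712 (o = 3*(-638 + (5 - 24)*14) = 3*(-638 - 19*14) = 3*(-638 - 266) = 3*(-904) = -2712)
o*(b + T) = -2712*(442 + 307) = -2712*749 = -2031288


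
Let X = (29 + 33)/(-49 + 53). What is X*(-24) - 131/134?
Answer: -49979/134 ≈ -372.98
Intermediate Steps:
X = 31/2 (X = 62/4 = 62*(¼) = 31/2 ≈ 15.500)
X*(-24) - 131/134 = (31/2)*(-24) - 131/134 = -372 - 131*1/134 = -372 - 131/134 = -49979/134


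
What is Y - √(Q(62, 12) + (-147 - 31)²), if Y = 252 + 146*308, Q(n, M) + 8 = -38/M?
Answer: 45220 - √1140222/6 ≈ 45042.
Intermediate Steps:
Q(n, M) = -8 - 38/M
Y = 45220 (Y = 252 + 44968 = 45220)
Y - √(Q(62, 12) + (-147 - 31)²) = 45220 - √((-8 - 38/12) + (-147 - 31)²) = 45220 - √((-8 - 38*1/12) + (-178)²) = 45220 - √((-8 - 19/6) + 31684) = 45220 - √(-67/6 + 31684) = 45220 - √(190037/6) = 45220 - √1140222/6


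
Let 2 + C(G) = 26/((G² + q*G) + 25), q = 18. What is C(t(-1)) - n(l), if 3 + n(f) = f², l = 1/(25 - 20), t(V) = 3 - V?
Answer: 3362/2825 ≈ 1.1901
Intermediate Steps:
l = ⅕ (l = 1/5 = ⅕ ≈ 0.20000)
n(f) = -3 + f²
C(G) = -2 + 26/(25 + G² + 18*G) (C(G) = -2 + 26/((G² + 18*G) + 25) = -2 + 26/(25 + G² + 18*G))
C(t(-1)) - n(l) = 2*(-12 - (3 - 1*(-1))² - 18*(3 - 1*(-1)))/(25 + (3 - 1*(-1))² + 18*(3 - 1*(-1))) - (-3 + (⅕)²) = 2*(-12 - (3 + 1)² - 18*(3 + 1))/(25 + (3 + 1)² + 18*(3 + 1)) - (-3 + 1/25) = 2*(-12 - 1*4² - 18*4)/(25 + 4² + 18*4) - 1*(-74/25) = 2*(-12 - 1*16 - 72)/(25 + 16 + 72) + 74/25 = 2*(-12 - 16 - 72)/113 + 74/25 = 2*(1/113)*(-100) + 74/25 = -200/113 + 74/25 = 3362/2825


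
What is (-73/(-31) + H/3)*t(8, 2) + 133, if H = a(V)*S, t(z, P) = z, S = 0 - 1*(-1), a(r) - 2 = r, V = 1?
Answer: 4955/31 ≈ 159.84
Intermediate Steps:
a(r) = 2 + r
S = 1 (S = 0 + 1 = 1)
H = 3 (H = (2 + 1)*1 = 3*1 = 3)
(-73/(-31) + H/3)*t(8, 2) + 133 = (-73/(-31) + 3/3)*8 + 133 = (-73*(-1/31) + 3*(⅓))*8 + 133 = (73/31 + 1)*8 + 133 = (104/31)*8 + 133 = 832/31 + 133 = 4955/31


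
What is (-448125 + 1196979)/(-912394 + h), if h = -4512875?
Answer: -249618/1808423 ≈ -0.13803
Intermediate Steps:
(-448125 + 1196979)/(-912394 + h) = (-448125 + 1196979)/(-912394 - 4512875) = 748854/(-5425269) = 748854*(-1/5425269) = -249618/1808423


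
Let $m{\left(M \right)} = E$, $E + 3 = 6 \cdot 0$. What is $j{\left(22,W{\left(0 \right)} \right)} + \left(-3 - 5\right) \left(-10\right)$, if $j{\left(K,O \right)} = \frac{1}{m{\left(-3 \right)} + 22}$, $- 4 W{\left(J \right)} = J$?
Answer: $\frac{1521}{19} \approx 80.053$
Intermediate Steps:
$E = -3$ ($E = -3 + 6 \cdot 0 = -3 + 0 = -3$)
$m{\left(M \right)} = -3$
$W{\left(J \right)} = - \frac{J}{4}$
$j{\left(K,O \right)} = \frac{1}{19}$ ($j{\left(K,O \right)} = \frac{1}{-3 + 22} = \frac{1}{19}$)
$j{\left(22,W{\left(0 \right)} \right)} + \left(-3 - 5\right) \left(-10\right) = \frac{1}{19} + \left(-3 - 5\right) \left(-10\right) = \frac{1}{19} - -80 = \frac{1}{19} + 80 = \frac{1521}{19}$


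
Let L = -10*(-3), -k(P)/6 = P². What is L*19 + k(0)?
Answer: 570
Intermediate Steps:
k(P) = -6*P²
L = 30
L*19 + k(0) = 30*19 - 6*0² = 570 - 6*0 = 570 + 0 = 570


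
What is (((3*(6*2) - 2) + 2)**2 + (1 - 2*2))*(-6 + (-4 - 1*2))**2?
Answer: 186192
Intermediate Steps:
(((3*(6*2) - 2) + 2)**2 + (1 - 2*2))*(-6 + (-4 - 1*2))**2 = (((3*12 - 2) + 2)**2 + (1 - 4))*(-6 + (-4 - 2))**2 = (((36 - 2) + 2)**2 - 3)*(-6 - 6)**2 = ((34 + 2)**2 - 3)*(-12)**2 = (36**2 - 3)*144 = (1296 - 3)*144 = 1293*144 = 186192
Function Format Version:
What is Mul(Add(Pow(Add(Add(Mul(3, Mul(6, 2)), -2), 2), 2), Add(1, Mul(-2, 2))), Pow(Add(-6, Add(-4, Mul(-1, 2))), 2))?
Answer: 186192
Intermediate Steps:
Mul(Add(Pow(Add(Add(Mul(3, Mul(6, 2)), -2), 2), 2), Add(1, Mul(-2, 2))), Pow(Add(-6, Add(-4, Mul(-1, 2))), 2)) = Mul(Add(Pow(Add(Add(Mul(3, 12), -2), 2), 2), Add(1, -4)), Pow(Add(-6, Add(-4, -2)), 2)) = Mul(Add(Pow(Add(Add(36, -2), 2), 2), -3), Pow(Add(-6, -6), 2)) = Mul(Add(Pow(Add(34, 2), 2), -3), Pow(-12, 2)) = Mul(Add(Pow(36, 2), -3), 144) = Mul(Add(1296, -3), 144) = Mul(1293, 144) = 186192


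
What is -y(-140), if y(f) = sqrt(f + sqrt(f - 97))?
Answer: -sqrt(-140 + I*sqrt(237)) ≈ -0.64957 - 11.85*I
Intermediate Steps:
y(f) = sqrt(f + sqrt(-97 + f))
-y(-140) = -sqrt(-140 + sqrt(-97 - 140)) = -sqrt(-140 + sqrt(-237)) = -sqrt(-140 + I*sqrt(237))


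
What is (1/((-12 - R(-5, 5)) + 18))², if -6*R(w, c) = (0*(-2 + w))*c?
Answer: 1/36 ≈ 0.027778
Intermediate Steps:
R(w, c) = 0 (R(w, c) = -0*(-2 + w)*c/6 = -0*c = -⅙*0 = 0)
(1/((-12 - R(-5, 5)) + 18))² = (1/((-12 - 1*0) + 18))² = (1/((-12 + 0) + 18))² = (1/(-12 + 18))² = (1/6)² = (⅙)² = 1/36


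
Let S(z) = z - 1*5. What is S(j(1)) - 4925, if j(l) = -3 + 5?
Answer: -4928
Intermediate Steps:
j(l) = 2
S(z) = -5 + z (S(z) = z - 5 = -5 + z)
S(j(1)) - 4925 = (-5 + 2) - 4925 = -3 - 4925 = -4928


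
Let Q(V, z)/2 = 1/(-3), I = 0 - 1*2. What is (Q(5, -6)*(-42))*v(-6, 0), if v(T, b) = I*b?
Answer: 0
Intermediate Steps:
I = -2 (I = 0 - 2 = -2)
Q(V, z) = -⅔ (Q(V, z) = 2/(-3) = 2*(-⅓) = -⅔)
v(T, b) = -2*b
(Q(5, -6)*(-42))*v(-6, 0) = (-⅔*(-42))*(-2*0) = 28*0 = 0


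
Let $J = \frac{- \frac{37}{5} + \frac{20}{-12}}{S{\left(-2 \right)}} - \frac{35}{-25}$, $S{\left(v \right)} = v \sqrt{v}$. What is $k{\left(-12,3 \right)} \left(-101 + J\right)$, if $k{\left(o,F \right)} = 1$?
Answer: $- \frac{498}{5} - \frac{34 i \sqrt{2}}{15} \approx -99.6 - 3.2056 i$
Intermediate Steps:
$S{\left(v \right)} = v^{\frac{3}{2}}$
$J = \frac{7}{5} - \frac{34 i \sqrt{2}}{15}$ ($J = \frac{- \frac{37}{5} + \frac{20}{-12}}{\left(-2\right)^{\frac{3}{2}}} - \frac{35}{-25} = \frac{\left(-37\right) \frac{1}{5} + 20 \left(- \frac{1}{12}\right)}{\left(-2\right) i \sqrt{2}} - - \frac{7}{5} = \left(- \frac{37}{5} - \frac{5}{3}\right) \frac{i \sqrt{2}}{4} + \frac{7}{5} = - \frac{136 \frac{i \sqrt{2}}{4}}{15} + \frac{7}{5} = - \frac{34 i \sqrt{2}}{15} + \frac{7}{5} = \frac{7}{5} - \frac{34 i \sqrt{2}}{15} \approx 1.4 - 3.2056 i$)
$k{\left(-12,3 \right)} \left(-101 + J\right) = 1 \left(-101 + \left(\frac{7}{5} - \frac{34 i \sqrt{2}}{15}\right)\right) = 1 \left(- \frac{498}{5} - \frac{34 i \sqrt{2}}{15}\right) = - \frac{498}{5} - \frac{34 i \sqrt{2}}{15}$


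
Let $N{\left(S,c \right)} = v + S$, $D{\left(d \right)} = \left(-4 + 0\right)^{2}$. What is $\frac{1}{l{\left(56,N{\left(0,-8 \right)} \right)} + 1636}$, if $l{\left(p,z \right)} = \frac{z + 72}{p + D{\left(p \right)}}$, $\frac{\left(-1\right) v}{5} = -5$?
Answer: $\frac{72}{117889} \approx 0.00061074$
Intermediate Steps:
$v = 25$ ($v = \left(-5\right) \left(-5\right) = 25$)
$D{\left(d \right)} = 16$ ($D{\left(d \right)} = \left(-4\right)^{2} = 16$)
$N{\left(S,c \right)} = 25 + S$
$l{\left(p,z \right)} = \frac{72 + z}{16 + p}$ ($l{\left(p,z \right)} = \frac{z + 72}{p + 16} = \frac{72 + z}{16 + p}$)
$\frac{1}{l{\left(56,N{\left(0,-8 \right)} \right)} + 1636} = \frac{1}{\frac{72 + \left(25 + 0\right)}{16 + 56} + 1636} = \frac{1}{\frac{72 + 25}{72} + 1636} = \frac{1}{\frac{1}{72} \cdot 97 + 1636} = \frac{1}{\frac{97}{72} + 1636} = \frac{1}{\frac{117889}{72}} = \frac{72}{117889}$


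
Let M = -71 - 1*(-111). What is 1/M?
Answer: 1/40 ≈ 0.025000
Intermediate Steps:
M = 40 (M = -71 + 111 = 40)
1/M = 1/40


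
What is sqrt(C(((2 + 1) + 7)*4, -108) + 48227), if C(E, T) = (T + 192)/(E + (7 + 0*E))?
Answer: sqrt(106537391)/47 ≈ 219.61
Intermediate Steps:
C(E, T) = (192 + T)/(7 + E) (C(E, T) = (192 + T)/(E + (7 + 0)) = (192 + T)/(E + 7) = (192 + T)/(7 + E))
sqrt(C(((2 + 1) + 7)*4, -108) + 48227) = sqrt((192 - 108)/(7 + ((2 + 1) + 7)*4) + 48227) = sqrt(84/(7 + (3 + 7)*4) + 48227) = sqrt(84/(7 + 10*4) + 48227) = sqrt(84/(7 + 40) + 48227) = sqrt(84/47 + 48227) = sqrt(2266753/47) = sqrt(106537391)/47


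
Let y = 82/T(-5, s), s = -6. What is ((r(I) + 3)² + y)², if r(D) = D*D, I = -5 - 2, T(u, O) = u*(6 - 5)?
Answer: 180579844/25 ≈ 7.2232e+6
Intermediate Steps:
T(u, O) = u (T(u, O) = u*1 = u)
I = -7
r(D) = D²
y = -82/5 (y = 82/(-5) = 82*(-⅕) = -82/5 ≈ -16.400)
((r(I) + 3)² + y)² = (((-7)² + 3)² - 82/5)² = ((49 + 3)² - 82/5)² = (52² - 82/5)² = (2704 - 82/5)² = (13438/5)² = 180579844/25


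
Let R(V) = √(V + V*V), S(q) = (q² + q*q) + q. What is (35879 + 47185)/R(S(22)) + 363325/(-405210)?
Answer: -72665/81042 + 13844*√109010/54505 ≈ 82.964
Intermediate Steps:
S(q) = q + 2*q² (S(q) = (q² + q²) + q = 2*q² + q = q + 2*q²)
R(V) = √(V + V²)
(35879 + 47185)/R(S(22)) + 363325/(-405210) = (35879 + 47185)/(√((22*(1 + 2*22))*(1 + 22*(1 + 2*22)))) + 363325/(-405210) = 83064/(√((22*(1 + 44))*(1 + 22*(1 + 44)))) + 363325*(-1/405210) = 83064/(√((22*45)*(1 + 22*45))) - 72665/81042 = 83064/(√(990*(1 + 990))) - 72665/81042 = 83064/(√(990*991)) - 72665/81042 = 83064/(√981090) - 72665/81042 = 83064/((3*√109010)) - 72665/81042 = 83064*(√109010/327030) - 72665/81042 = 13844*√109010/54505 - 72665/81042 = -72665/81042 + 13844*√109010/54505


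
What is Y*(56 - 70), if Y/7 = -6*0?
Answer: 0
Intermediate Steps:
Y = 0 (Y = 7*(-6*0) = 7*0 = 0)
Y*(56 - 70) = 0*(56 - 70) = 0*(-14) = 0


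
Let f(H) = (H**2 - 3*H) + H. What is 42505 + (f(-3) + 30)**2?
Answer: 44530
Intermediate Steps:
f(H) = H**2 - 2*H
42505 + (f(-3) + 30)**2 = 42505 + (-3*(-2 - 3) + 30)**2 = 42505 + (-3*(-5) + 30)**2 = 42505 + (15 + 30)**2 = 42505 + 45**2 = 42505 + 2025 = 44530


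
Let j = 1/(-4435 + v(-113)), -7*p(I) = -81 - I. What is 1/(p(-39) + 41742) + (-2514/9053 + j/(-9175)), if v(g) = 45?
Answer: -2113508722446053/7611474428596500 ≈ -0.27767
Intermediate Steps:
p(I) = 81/7 + I/7 (p(I) = -(-81 - I)/7 = 81/7 + I/7)
j = -1/4390 (j = 1/(-4435 + 45) = 1/(-4390) = -1/4390 ≈ -0.00022779)
1/(p(-39) + 41742) + (-2514/9053 + j/(-9175)) = 1/((81/7 + (⅐)*(-39)) + 41742) + (-2514/9053 - 1/4390/(-9175)) = 1/((81/7 - 39/7) + 41742) + (-2514*1/9053 - 1/4390*(-1/9175)) = 1/(6 + 41742) + (-2514/9053 + 1/40278250) = 1/41748 - 101259511447/364638997250 = -2113508722446053/7611474428596500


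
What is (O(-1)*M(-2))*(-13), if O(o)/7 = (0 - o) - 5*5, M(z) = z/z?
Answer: 2184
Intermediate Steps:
M(z) = 1
O(o) = -175 - 7*o (O(o) = 7*((0 - o) - 5*5) = 7*(-o - 25) = 7*(-25 - o) = -175 - 7*o)
(O(-1)*M(-2))*(-13) = ((-175 - 7*(-1))*1)*(-13) = ((-175 + 7)*1)*(-13) = -168*1*(-13) = -168*(-13) = 2184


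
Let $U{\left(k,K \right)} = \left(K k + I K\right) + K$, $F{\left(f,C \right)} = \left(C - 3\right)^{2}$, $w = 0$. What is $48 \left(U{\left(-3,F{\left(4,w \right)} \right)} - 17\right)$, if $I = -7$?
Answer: $-4704$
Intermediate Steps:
$F{\left(f,C \right)} = \left(-3 + C\right)^{2}$
$U{\left(k,K \right)} = - 6 K + K k$ ($U{\left(k,K \right)} = \left(K k - 7 K\right) + K = \left(- 7 K + K k\right) + K = - 6 K + K k$)
$48 \left(U{\left(-3,F{\left(4,w \right)} \right)} - 17\right) = 48 \left(\left(-3 + 0\right)^{2} \left(-6 - 3\right) - 17\right) = 48 \left(\left(-3\right)^{2} \left(-9\right) - 17\right) = 48 \left(9 \left(-9\right) - 17\right) = 48 \left(-81 - 17\right) = 48 \left(-98\right) = -4704$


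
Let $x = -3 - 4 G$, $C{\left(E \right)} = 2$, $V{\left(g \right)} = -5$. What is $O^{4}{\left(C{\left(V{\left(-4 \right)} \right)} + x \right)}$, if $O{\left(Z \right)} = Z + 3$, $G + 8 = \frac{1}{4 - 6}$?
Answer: $1679616$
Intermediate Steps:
$G = - \frac{17}{2}$ ($G = -8 + \frac{1}{4 - 6} = -8 + \frac{1}{-2} = -8 - \frac{1}{2} = - \frac{17}{2} \approx -8.5$)
$x = 31$ ($x = -3 - -34 = -3 + 34 = 31$)
$O{\left(Z \right)} = 3 + Z$
$O^{4}{\left(C{\left(V{\left(-4 \right)} \right)} + x \right)} = \left(3 + \left(2 + 31\right)\right)^{4} = \left(3 + 33\right)^{4} = 36^{4} = 1679616$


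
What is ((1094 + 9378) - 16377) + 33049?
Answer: 27144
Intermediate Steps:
((1094 + 9378) - 16377) + 33049 = (10472 - 16377) + 33049 = -5905 + 33049 = 27144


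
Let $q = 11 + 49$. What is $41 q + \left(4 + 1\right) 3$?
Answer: $2475$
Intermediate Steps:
$q = 60$
$41 q + \left(4 + 1\right) 3 = 41 \cdot 60 + \left(4 + 1\right) 3 = 2460 + 5 \cdot 3 = 2460 + 15 = 2475$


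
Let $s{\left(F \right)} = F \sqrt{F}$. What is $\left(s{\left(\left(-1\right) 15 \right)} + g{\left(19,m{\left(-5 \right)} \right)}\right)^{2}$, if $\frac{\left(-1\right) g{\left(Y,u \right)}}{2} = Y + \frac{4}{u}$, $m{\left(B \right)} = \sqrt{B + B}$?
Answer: $\frac{\left(190 - 4 i \sqrt{10} + 75 i \sqrt{15}\right)^{2}}{25} \approx -1643.5 + 4222.9 i$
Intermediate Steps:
$m{\left(B \right)} = \sqrt{2} \sqrt{B}$ ($m{\left(B \right)} = \sqrt{2 B} = \sqrt{2} \sqrt{B}$)
$g{\left(Y,u \right)} = - \frac{8}{u} - 2 Y$ ($g{\left(Y,u \right)} = - 2 \left(Y + \frac{4}{u}\right) = - \frac{8}{u} - 2 Y$)
$s{\left(F \right)} = F^{\frac{3}{2}}$
$\left(s{\left(\left(-1\right) 15 \right)} + g{\left(19,m{\left(-5 \right)} \right)}\right)^{2} = \left(\left(\left(-1\right) 15\right)^{\frac{3}{2}} - \left(38 + \frac{8}{\sqrt{2} \sqrt{-5}}\right)\right)^{2} = \left(\left(-15\right)^{\frac{3}{2}} - \left(38 + \frac{8}{\sqrt{2} i \sqrt{5}}\right)\right)^{2} = \left(- 15 i \sqrt{15} - \left(38 + \frac{8}{i \sqrt{10}}\right)\right)^{2} = \left(- 15 i \sqrt{15} - \left(38 + 8 \left(- \frac{i \sqrt{10}}{10}\right)\right)\right)^{2} = \left(- 15 i \sqrt{15} - \left(38 - \frac{4 i \sqrt{10}}{5}\right)\right)^{2} = \left(-38 - 15 i \sqrt{15} + \frac{4 i \sqrt{10}}{5}\right)^{2}$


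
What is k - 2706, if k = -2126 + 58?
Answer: -4774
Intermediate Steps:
k = -2068
k - 2706 = -2068 - 2706 = -4774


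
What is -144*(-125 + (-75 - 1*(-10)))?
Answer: 27360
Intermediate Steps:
-144*(-125 + (-75 - 1*(-10))) = -144*(-125 + (-75 + 10)) = -144*(-125 - 65) = -144*(-190) = 27360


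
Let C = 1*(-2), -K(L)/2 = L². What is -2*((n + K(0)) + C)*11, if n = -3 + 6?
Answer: -22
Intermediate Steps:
K(L) = -2*L²
C = -2
n = 3
-2*((n + K(0)) + C)*11 = -2*((3 - 2*0²) - 2)*11 = -2*((3 - 2*0) - 2)*11 = -2*((3 + 0) - 2)*11 = -2*(3 - 2)*11 = -2*1*11 = -2*11 = -22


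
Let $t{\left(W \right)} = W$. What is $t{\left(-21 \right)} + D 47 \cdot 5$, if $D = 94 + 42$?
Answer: $31939$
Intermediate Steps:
$D = 136$
$t{\left(-21 \right)} + D 47 \cdot 5 = -21 + 136 \cdot 47 \cdot 5 = -21 + 136 \cdot 235 = -21 + 31960 = 31939$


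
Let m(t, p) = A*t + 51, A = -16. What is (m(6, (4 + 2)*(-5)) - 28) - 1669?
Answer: -1742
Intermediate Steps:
m(t, p) = 51 - 16*t (m(t, p) = -16*t + 51 = 51 - 16*t)
(m(6, (4 + 2)*(-5)) - 28) - 1669 = ((51 - 16*6) - 28) - 1669 = ((51 - 96) - 28) - 1669 = (-45 - 28) - 1669 = -73 - 1669 = -1742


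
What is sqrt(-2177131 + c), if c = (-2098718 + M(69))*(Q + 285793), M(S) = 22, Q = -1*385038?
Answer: sqrt(208282907389) ≈ 4.5638e+5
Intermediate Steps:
Q = -385038
c = 208285084520 (c = (-2098718 + 22)*(-385038 + 285793) = -2098696*(-99245) = 208285084520)
sqrt(-2177131 + c) = sqrt(-2177131 + 208285084520) = sqrt(208282907389)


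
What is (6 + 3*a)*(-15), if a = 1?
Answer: -135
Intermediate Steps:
(6 + 3*a)*(-15) = (6 + 3*1)*(-15) = (6 + 3)*(-15) = 9*(-15) = -135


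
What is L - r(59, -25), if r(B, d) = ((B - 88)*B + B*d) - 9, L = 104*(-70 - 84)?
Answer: -12821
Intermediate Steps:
L = -16016 (L = 104*(-154) = -16016)
r(B, d) = -9 + B*d + B*(-88 + B) (r(B, d) = ((-88 + B)*B + B*d) - 9 = (B*(-88 + B) + B*d) - 9 = (B*d + B*(-88 + B)) - 9 = -9 + B*d + B*(-88 + B))
L - r(59, -25) = -16016 - (-9 + 59² - 88*59 + 59*(-25)) = -16016 - (-9 + 3481 - 5192 - 1475) = -16016 - 1*(-3195) = -16016 + 3195 = -12821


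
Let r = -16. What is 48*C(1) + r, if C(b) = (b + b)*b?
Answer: 80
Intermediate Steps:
C(b) = 2*b**2 (C(b) = (2*b)*b = 2*b**2)
48*C(1) + r = 48*(2*1**2) - 16 = 48*(2*1) - 16 = 48*2 - 16 = 96 - 16 = 80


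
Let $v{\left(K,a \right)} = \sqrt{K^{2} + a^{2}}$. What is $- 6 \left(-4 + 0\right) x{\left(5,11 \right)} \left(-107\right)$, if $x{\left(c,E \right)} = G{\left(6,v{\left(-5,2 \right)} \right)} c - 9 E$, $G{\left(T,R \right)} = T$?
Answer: $177192$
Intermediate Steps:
$x{\left(c,E \right)} = - 9 E + 6 c$ ($x{\left(c,E \right)} = 6 c - 9 E = - 9 E + 6 c$)
$- 6 \left(-4 + 0\right) x{\left(5,11 \right)} \left(-107\right) = - 6 \left(-4 + 0\right) \left(\left(-9\right) 11 + 6 \cdot 5\right) \left(-107\right) = \left(-6\right) \left(-4\right) \left(-99 + 30\right) \left(-107\right) = 24 \left(-69\right) \left(-107\right) = \left(-1656\right) \left(-107\right) = 177192$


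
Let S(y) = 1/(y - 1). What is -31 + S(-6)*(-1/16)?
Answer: -3471/112 ≈ -30.991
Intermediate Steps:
S(y) = 1/(-1 + y)
-31 + S(-6)*(-1/16) = -31 + (-1/16)/(-1 - 6) = -31 + (-1*1/16)/(-7) = -31 - ⅐*(-1/16) = -31 + 1/112 = -3471/112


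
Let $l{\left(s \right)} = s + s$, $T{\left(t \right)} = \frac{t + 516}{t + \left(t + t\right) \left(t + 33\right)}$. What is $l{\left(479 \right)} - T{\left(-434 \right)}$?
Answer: $\frac{166516645}{173817} \approx 958.0$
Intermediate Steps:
$T{\left(t \right)} = \frac{516 + t}{t + 2 t \left(33 + t\right)}$
$l{\left(s \right)} = 2 s$
$l{\left(479 \right)} - T{\left(-434 \right)} = 2 \cdot 479 - \frac{516 - 434}{\left(-434\right) \left(67 + 2 \left(-434\right)\right)} = 958 - \left(- \frac{1}{434}\right) \frac{1}{67 - 868} \cdot 82 = 958 - \left(- \frac{1}{434}\right) \frac{1}{-801} \cdot 82 = 958 - \left(- \frac{1}{434}\right) \left(- \frac{1}{801}\right) 82 = 958 - \frac{41}{173817} = \frac{166516645}{173817}$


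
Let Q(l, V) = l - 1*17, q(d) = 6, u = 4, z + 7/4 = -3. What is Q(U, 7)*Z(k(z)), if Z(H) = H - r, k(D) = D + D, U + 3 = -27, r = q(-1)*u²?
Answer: 9917/2 ≈ 4958.5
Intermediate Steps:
z = -19/4 (z = -7/4 - 3 = -19/4 ≈ -4.7500)
r = 96 (r = 6*4² = 6*16 = 96)
U = -30 (U = -3 - 27 = -30)
k(D) = 2*D
Q(l, V) = -17 + l (Q(l, V) = l - 17 = -17 + l)
Z(H) = -96 + H (Z(H) = H - 1*96 = H - 96 = -96 + H)
Q(U, 7)*Z(k(z)) = (-17 - 30)*(-96 + 2*(-19/4)) = -47*(-96 - 19/2) = -47*(-211/2) = 9917/2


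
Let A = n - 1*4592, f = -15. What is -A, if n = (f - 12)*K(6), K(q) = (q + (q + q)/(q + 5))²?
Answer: 719900/121 ≈ 5949.6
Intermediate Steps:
K(q) = (q + 2*q/(5 + q))² (K(q) = (q + (2*q)/(5 + q))² = (q + 2*q/(5 + q))²)
n = -164268/121 (n = (-15 - 12)*(6²*(7 + 6)²/(5 + 6)²) = -972*13²/11² = -972*169/121 = -27*6084/121 = -164268/121 ≈ -1357.6)
A = -719900/121 (A = -164268/121 - 1*4592 = -164268/121 - 4592 = -719900/121 ≈ -5949.6)
-A = -1*(-719900/121) = 719900/121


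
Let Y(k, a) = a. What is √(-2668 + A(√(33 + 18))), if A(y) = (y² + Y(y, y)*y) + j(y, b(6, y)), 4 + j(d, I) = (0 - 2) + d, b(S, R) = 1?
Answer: √(-2572 + √51) ≈ 50.644*I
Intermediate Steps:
j(d, I) = -6 + d (j(d, I) = -4 + ((0 - 2) + d) = -4 + (-2 + d) = -6 + d)
A(y) = -6 + y + 2*y² (A(y) = (y² + y*y) + (-6 + y) = (y² + y²) + (-6 + y) = 2*y² + (-6 + y) = -6 + y + 2*y²)
√(-2668 + A(√(33 + 18))) = √(-2668 + (-6 + √(33 + 18) + 2*(√(33 + 18))²)) = √(-2668 + (-6 + √51 + 2*(√51)²)) = √(-2668 + (-6 + √51 + 2*51)) = √(-2668 + (-6 + √51 + 102)) = √(-2668 + (96 + √51)) = √(-2572 + √51)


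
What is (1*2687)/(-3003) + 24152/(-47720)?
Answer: -25094012/17912895 ≈ -1.4009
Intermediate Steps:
(1*2687)/(-3003) + 24152/(-47720) = 2687*(-1/3003) + 24152*(-1/47720) = -2687/3003 - 3019/5965 = -25094012/17912895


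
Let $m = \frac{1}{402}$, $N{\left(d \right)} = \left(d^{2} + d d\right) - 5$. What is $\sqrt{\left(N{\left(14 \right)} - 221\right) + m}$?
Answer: $\frac{\sqrt{26826666}}{402} \approx 12.884$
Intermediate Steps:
$N{\left(d \right)} = -5 + 2 d^{2}$ ($N{\left(d \right)} = \left(d^{2} + d^{2}\right) - 5 = 2 d^{2} - 5 = -5 + 2 d^{2}$)
$m = \frac{1}{402} \approx 0.0024876$
$\sqrt{\left(N{\left(14 \right)} - 221\right) + m} = \sqrt{\left(\left(-5 + 2 \cdot 14^{2}\right) - 221\right) + \frac{1}{402}} = \sqrt{\left(\left(-5 + 2 \cdot 196\right) - 221\right) + \frac{1}{402}} = \sqrt{\left(\left(-5 + 392\right) - 221\right) + \frac{1}{402}} = \sqrt{\left(387 - 221\right) + \frac{1}{402}} = \sqrt{166 + \frac{1}{402}} = \sqrt{\frac{66733}{402}} = \frac{\sqrt{26826666}}{402}$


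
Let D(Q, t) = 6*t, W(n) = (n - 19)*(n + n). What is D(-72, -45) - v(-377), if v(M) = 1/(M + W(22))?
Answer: -66149/245 ≈ -270.00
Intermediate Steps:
W(n) = 2*n*(-19 + n) (W(n) = (-19 + n)*(2*n) = 2*n*(-19 + n))
v(M) = 1/(132 + M) (v(M) = 1/(M + 2*22*(-19 + 22)) = 1/(M + 2*22*3) = 1/(M + 132) = 1/(132 + M))
D(-72, -45) - v(-377) = 6*(-45) - 1/(132 - 377) = -270 - 1/(-245) = -270 - 1*(-1/245) = -270 + 1/245 = -66149/245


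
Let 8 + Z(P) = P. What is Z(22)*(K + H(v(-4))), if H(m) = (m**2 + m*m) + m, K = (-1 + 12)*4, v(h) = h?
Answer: 1008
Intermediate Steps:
Z(P) = -8 + P
K = 44 (K = 11*4 = 44)
H(m) = m + 2*m**2 (H(m) = (m**2 + m**2) + m = 2*m**2 + m = m + 2*m**2)
Z(22)*(K + H(v(-4))) = (-8 + 22)*(44 - 4*(1 + 2*(-4))) = 14*(44 - 4*(1 - 8)) = 14*(44 - 4*(-7)) = 14*(44 + 28) = 14*72 = 1008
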